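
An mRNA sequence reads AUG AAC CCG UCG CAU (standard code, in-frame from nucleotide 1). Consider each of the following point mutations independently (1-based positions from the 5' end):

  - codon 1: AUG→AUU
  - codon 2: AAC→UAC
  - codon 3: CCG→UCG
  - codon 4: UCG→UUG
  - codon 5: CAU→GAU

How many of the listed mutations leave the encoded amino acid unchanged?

Codon 1: AUG (Met) → AUU (Ile) — missense.
Codon 2: AAC (Asn) → UAC (Tyr) — missense.
Codon 3: CCG (Pro) → UCG (Ser) — missense.
Codon 4: UCG (Ser) → UUG (Leu) — missense.
Codon 5: CAU (His) → GAU (Asp) — missense.
Synonymous: 0 of 5.

0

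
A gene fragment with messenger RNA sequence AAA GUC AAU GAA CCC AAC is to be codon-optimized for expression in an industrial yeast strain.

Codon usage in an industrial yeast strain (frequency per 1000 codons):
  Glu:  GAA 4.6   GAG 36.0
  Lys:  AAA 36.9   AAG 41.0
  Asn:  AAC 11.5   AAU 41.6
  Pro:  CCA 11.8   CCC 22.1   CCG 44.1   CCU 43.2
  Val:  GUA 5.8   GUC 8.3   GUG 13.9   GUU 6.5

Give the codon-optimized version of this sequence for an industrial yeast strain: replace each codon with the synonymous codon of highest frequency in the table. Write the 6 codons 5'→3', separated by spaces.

Codon 1 (Lys): best is AAG at 41.0.
Codon 2 (Val): best is GUG at 13.9.
Codon 3 (Asn): best is AAU at 41.6.
Codon 4 (Glu): best is GAG at 36.0.
Codon 5 (Pro): best is CCG at 44.1.
Codon 6 (Asn): best is AAU at 41.6.

AAG GUG AAU GAG CCG AAU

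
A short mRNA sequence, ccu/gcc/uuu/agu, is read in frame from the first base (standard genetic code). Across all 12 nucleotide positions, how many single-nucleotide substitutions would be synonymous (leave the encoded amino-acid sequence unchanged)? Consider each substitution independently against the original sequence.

8

Codon 1 (CCU, Pro): 3 synonymous substitutions.
Codon 2 (GCC, Ala): 3 synonymous substitutions.
Codon 3 (UUU, Phe): 1 synonymous substitution.
Codon 4 (AGU, Ser): 1 synonymous substitution.
Total: 3 + 3 + 1 + 1 = 8.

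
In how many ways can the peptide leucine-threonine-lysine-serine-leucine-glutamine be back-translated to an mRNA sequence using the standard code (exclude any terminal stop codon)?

3456

Leu: 6 codons.
Thr: 4 codons.
Lys: 2 codons.
Ser: 6 codons.
Leu: 6 codons.
Gln: 2 codons.
6 × 4 × 2 × 6 × 6 × 2 = 3456.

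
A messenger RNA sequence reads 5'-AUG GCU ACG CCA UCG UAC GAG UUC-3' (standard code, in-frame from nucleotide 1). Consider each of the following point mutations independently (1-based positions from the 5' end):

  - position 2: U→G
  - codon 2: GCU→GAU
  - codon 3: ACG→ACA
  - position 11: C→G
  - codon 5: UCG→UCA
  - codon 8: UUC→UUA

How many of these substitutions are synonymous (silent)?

Codon 1: AUG (Met) → AGG (Arg) — missense.
Codon 2: GCU (Ala) → GAU (Asp) — missense.
Codon 3: ACG (Thr) → ACA (Thr) — synonymous.
Codon 4: CCA (Pro) → CGA (Arg) — missense.
Codon 5: UCG (Ser) → UCA (Ser) — synonymous.
Codon 8: UUC (Phe) → UUA (Leu) — missense.
Synonymous: 2 of 6.

2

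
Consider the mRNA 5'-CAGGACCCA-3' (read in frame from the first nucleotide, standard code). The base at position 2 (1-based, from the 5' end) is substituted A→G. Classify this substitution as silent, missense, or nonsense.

missense

Position 2 falls in codon 1: CAG → Gln.
After the substitution the codon is CGG → Arg.
Gln ≠ Arg, so this is a missense mutation.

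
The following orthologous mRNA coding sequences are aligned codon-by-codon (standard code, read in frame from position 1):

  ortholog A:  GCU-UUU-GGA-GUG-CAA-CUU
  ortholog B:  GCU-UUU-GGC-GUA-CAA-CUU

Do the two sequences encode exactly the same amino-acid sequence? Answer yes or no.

Codon 1: GCU Ala / GCU Ala — identical.
Codon 2: UUU Phe / UUU Phe — identical.
Codon 3: GGA Gly / GGC Gly — synonymous.
Codon 4: GUG Val / GUA Val — synonymous.
Codon 5: CAA Gln / CAA Gln — identical.
Codon 6: CUU Leu / CUU Leu — identical.
Nonsynonymous differences: 0 → same protein.

yes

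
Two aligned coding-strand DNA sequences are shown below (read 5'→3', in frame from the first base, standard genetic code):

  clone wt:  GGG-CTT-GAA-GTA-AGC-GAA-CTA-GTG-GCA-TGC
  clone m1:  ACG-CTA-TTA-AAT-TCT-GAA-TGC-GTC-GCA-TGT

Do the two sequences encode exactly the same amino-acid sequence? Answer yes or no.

Codon 1: GGG Gly / ACG Thr — nonsynonymous.
Codon 2: CTT Leu / CTA Leu — synonymous.
Codon 3: GAA Glu / TTA Leu — nonsynonymous.
Codon 4: GTA Val / AAT Asn — nonsynonymous.
Codon 5: AGC Ser / TCT Ser — synonymous.
Codon 6: GAA Glu / GAA Glu — identical.
Codon 7: CTA Leu / TGC Cys — nonsynonymous.
Codon 8: GTG Val / GTC Val — synonymous.
Codon 9: GCA Ala / GCA Ala — identical.
Codon 10: TGC Cys / TGT Cys — synonymous.
Nonsynonymous differences: 4 → different protein.

no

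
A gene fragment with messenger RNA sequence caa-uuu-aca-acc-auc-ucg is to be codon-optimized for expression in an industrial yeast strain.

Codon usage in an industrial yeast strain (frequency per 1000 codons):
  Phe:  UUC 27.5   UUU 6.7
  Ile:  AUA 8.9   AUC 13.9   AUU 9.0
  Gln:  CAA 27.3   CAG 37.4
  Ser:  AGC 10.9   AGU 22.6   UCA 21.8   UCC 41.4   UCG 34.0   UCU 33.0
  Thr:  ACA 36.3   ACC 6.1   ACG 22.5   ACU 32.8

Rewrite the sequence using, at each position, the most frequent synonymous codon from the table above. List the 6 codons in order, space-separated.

CAG UUC ACA ACA AUC UCC

Codon 1 (Gln): best is CAG at 37.4.
Codon 2 (Phe): best is UUC at 27.5.
Codon 3 (Thr): best is ACA at 36.3.
Codon 4 (Thr): best is ACA at 36.3.
Codon 5 (Ile): best is AUC at 13.9.
Codon 6 (Ser): best is UCC at 41.4.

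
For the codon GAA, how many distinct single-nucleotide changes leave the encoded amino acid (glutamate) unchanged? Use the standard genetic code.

1

Position 1: none → 0 synonymous.
Position 2: none → 0 synonymous.
Position 3: GAG → 1 synonymous.
Total: 0 + 0 + 1 = 1.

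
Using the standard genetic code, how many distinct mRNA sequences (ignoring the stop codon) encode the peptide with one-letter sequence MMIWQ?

6

Met: 1 codon.
Met: 1 codon.
Ile: 3 codons.
Trp: 1 codon.
Gln: 2 codons.
1 × 1 × 3 × 1 × 2 = 6.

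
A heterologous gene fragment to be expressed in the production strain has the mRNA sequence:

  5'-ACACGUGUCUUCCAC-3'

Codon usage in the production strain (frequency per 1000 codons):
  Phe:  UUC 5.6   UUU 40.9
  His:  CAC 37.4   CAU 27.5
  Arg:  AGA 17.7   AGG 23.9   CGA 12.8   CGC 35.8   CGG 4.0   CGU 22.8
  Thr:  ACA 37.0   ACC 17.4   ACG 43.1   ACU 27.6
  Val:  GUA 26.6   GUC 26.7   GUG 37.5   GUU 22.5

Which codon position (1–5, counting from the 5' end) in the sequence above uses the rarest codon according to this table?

Codon 1 ACA (Thr): 37.0 per 1000.
Codon 2 CGU (Arg): 22.8 per 1000.
Codon 3 GUC (Val): 26.7 per 1000.
Codon 4 UUC (Phe): 5.6 per 1000.
Codon 5 CAC (His): 37.4 per 1000.
Lowest frequency is 5.6 at codon 4.

4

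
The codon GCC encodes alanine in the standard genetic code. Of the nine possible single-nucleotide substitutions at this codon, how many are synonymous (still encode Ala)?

Position 1: none → 0 synonymous.
Position 2: none → 0 synonymous.
Position 3: GCU, GCA, GCG → 3 synonymous.
Total: 0 + 0 + 3 = 3.

3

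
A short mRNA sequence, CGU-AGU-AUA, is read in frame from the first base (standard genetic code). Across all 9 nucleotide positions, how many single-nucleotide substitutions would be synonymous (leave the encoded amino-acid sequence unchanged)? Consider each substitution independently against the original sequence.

Codon 1 (CGU, Arg): 3 synonymous substitutions.
Codon 2 (AGU, Ser): 1 synonymous substitution.
Codon 3 (AUA, Ile): 2 synonymous substitutions.
Total: 3 + 1 + 2 = 6.

6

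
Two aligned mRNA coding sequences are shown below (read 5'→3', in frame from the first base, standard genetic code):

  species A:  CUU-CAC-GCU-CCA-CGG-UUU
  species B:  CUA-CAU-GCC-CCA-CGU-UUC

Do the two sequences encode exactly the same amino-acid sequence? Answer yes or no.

yes

Codon 1: CUU Leu / CUA Leu — synonymous.
Codon 2: CAC His / CAU His — synonymous.
Codon 3: GCU Ala / GCC Ala — synonymous.
Codon 4: CCA Pro / CCA Pro — identical.
Codon 5: CGG Arg / CGU Arg — synonymous.
Codon 6: UUU Phe / UUC Phe — synonymous.
Nonsynonymous differences: 0 → same protein.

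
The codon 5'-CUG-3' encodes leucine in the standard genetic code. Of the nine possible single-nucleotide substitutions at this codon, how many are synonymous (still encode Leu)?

Position 1: UUG → 1 synonymous.
Position 2: none → 0 synonymous.
Position 3: CUU, CUC, CUA → 3 synonymous.
Total: 1 + 0 + 3 = 4.

4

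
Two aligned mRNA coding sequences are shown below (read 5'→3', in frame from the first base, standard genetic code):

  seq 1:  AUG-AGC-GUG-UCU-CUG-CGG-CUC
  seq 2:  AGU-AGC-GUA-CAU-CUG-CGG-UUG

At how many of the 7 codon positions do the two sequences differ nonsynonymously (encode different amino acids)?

Codon 1: AUG Met / AGU Ser — nonsynonymous.
Codon 2: AGC Ser / AGC Ser — identical.
Codon 3: GUG Val / GUA Val — synonymous.
Codon 4: UCU Ser / CAU His — nonsynonymous.
Codon 5: CUG Leu / CUG Leu — identical.
Codon 6: CGG Arg / CGG Arg — identical.
Codon 7: CUC Leu / UUG Leu — synonymous.
Nonsynonymous differences: 2.

2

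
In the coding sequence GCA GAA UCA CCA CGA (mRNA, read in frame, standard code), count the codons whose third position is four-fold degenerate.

Codon 1 GCA (Ala): third position 4-fold.
Codon 2 GAA (Glu): third position 2-fold.
Codon 3 UCA (Ser): third position 4-fold.
Codon 4 CCA (Pro): third position 4-fold.
Codon 5 CGA (Arg): third position 4-fold.
Four-fold degenerate third positions: 4.

4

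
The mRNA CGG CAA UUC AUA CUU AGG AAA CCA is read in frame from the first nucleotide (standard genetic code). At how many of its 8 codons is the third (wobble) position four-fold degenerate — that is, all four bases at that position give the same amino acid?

Codon 1 CGG (Arg): third position 4-fold.
Codon 2 CAA (Gln): third position 2-fold.
Codon 3 UUC (Phe): third position 2-fold.
Codon 4 AUA (Ile): third position 3-fold.
Codon 5 CUU (Leu): third position 4-fold.
Codon 6 AGG (Arg): third position 2-fold.
Codon 7 AAA (Lys): third position 2-fold.
Codon 8 CCA (Pro): third position 4-fold.
Four-fold degenerate third positions: 3.

3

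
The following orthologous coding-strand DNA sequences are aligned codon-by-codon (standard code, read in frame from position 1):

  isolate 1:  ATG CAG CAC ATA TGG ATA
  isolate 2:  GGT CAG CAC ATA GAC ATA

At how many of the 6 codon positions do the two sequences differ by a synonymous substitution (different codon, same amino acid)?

Codon 1: ATG Met / GGT Gly — nonsynonymous.
Codon 2: CAG Gln / CAG Gln — identical.
Codon 3: CAC His / CAC His — identical.
Codon 4: ATA Ile / ATA Ile — identical.
Codon 5: TGG Trp / GAC Asp — nonsynonymous.
Codon 6: ATA Ile / ATA Ile — identical.
Synonymous differences: 0.

0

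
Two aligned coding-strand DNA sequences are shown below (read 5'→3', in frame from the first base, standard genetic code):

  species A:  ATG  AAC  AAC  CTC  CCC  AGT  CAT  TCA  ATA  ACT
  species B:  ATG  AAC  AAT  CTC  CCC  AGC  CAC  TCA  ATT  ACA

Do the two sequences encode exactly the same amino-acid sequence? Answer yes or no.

yes

Codon 1: ATG Met / ATG Met — identical.
Codon 2: AAC Asn / AAC Asn — identical.
Codon 3: AAC Asn / AAT Asn — synonymous.
Codon 4: CTC Leu / CTC Leu — identical.
Codon 5: CCC Pro / CCC Pro — identical.
Codon 6: AGT Ser / AGC Ser — synonymous.
Codon 7: CAT His / CAC His — synonymous.
Codon 8: TCA Ser / TCA Ser — identical.
Codon 9: ATA Ile / ATT Ile — synonymous.
Codon 10: ACT Thr / ACA Thr — synonymous.
Nonsynonymous differences: 0 → same protein.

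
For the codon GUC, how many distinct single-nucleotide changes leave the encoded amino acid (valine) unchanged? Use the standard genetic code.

3

Position 1: none → 0 synonymous.
Position 2: none → 0 synonymous.
Position 3: GUU, GUA, GUG → 3 synonymous.
Total: 0 + 0 + 3 = 3.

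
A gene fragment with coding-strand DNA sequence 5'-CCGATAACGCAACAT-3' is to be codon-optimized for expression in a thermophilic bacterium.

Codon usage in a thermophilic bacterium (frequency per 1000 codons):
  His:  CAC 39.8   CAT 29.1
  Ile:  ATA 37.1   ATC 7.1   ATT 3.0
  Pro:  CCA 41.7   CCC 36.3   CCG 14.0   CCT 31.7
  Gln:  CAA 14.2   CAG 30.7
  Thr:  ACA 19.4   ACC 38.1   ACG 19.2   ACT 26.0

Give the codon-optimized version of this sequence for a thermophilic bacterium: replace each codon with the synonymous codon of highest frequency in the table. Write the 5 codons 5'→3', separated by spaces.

CCA ATA ACC CAG CAC

Codon 1 (Pro): best is CCA at 41.7.
Codon 2 (Ile): best is ATA at 37.1.
Codon 3 (Thr): best is ACC at 38.1.
Codon 4 (Gln): best is CAG at 30.7.
Codon 5 (His): best is CAC at 39.8.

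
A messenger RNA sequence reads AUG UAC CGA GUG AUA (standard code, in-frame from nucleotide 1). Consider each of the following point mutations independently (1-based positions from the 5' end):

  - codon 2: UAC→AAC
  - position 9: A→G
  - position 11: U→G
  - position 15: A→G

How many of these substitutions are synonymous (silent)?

1

Codon 2: UAC (Tyr) → AAC (Asn) — missense.
Codon 3: CGA (Arg) → CGG (Arg) — synonymous.
Codon 4: GUG (Val) → GGG (Gly) — missense.
Codon 5: AUA (Ile) → AUG (Met) — missense.
Synonymous: 1 of 4.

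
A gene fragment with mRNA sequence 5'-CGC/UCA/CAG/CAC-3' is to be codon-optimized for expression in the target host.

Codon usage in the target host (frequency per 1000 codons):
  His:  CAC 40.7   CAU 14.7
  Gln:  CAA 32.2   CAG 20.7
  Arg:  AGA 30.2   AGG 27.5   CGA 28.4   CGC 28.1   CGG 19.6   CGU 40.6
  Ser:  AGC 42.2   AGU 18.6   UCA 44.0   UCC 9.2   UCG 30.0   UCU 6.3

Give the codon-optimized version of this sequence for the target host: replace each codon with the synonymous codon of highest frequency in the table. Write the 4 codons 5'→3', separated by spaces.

Codon 1 (Arg): best is CGU at 40.6.
Codon 2 (Ser): best is UCA at 44.0.
Codon 3 (Gln): best is CAA at 32.2.
Codon 4 (His): best is CAC at 40.7.

CGU UCA CAA CAC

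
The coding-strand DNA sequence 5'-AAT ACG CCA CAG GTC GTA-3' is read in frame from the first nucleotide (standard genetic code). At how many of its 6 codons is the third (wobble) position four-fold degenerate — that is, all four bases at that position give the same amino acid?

Codon 1 AAT (Asn): third position 2-fold.
Codon 2 ACG (Thr): third position 4-fold.
Codon 3 CCA (Pro): third position 4-fold.
Codon 4 CAG (Gln): third position 2-fold.
Codon 5 GTC (Val): third position 4-fold.
Codon 6 GTA (Val): third position 4-fold.
Four-fold degenerate third positions: 4.

4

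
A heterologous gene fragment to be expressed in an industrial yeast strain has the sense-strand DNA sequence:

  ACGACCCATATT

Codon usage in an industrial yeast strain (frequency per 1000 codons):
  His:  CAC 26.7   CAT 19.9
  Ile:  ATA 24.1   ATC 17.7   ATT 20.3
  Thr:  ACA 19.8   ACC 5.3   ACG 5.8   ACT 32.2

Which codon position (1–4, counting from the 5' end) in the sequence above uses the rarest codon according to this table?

2

Codon 1 ACG (Thr): 5.8 per 1000.
Codon 2 ACC (Thr): 5.3 per 1000.
Codon 3 CAT (His): 19.9 per 1000.
Codon 4 ATT (Ile): 20.3 per 1000.
Lowest frequency is 5.3 at codon 2.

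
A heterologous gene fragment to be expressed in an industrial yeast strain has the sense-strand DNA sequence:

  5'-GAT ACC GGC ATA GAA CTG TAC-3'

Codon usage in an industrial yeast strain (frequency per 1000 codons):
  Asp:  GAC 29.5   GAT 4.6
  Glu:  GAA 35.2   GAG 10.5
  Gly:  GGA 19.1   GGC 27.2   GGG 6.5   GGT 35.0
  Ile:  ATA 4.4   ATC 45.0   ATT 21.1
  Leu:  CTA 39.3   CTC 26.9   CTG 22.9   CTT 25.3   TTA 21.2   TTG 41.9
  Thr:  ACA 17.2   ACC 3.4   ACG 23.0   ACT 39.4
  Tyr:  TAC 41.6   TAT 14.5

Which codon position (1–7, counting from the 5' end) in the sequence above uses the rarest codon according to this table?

Codon 1 GAT (Asp): 4.6 per 1000.
Codon 2 ACC (Thr): 3.4 per 1000.
Codon 3 GGC (Gly): 27.2 per 1000.
Codon 4 ATA (Ile): 4.4 per 1000.
Codon 5 GAA (Glu): 35.2 per 1000.
Codon 6 CTG (Leu): 22.9 per 1000.
Codon 7 TAC (Tyr): 41.6 per 1000.
Lowest frequency is 3.4 at codon 2.

2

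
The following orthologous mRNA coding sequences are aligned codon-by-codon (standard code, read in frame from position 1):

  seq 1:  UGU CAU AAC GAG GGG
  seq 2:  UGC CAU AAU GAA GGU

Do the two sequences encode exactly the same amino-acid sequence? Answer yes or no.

yes

Codon 1: UGU Cys / UGC Cys — synonymous.
Codon 2: CAU His / CAU His — identical.
Codon 3: AAC Asn / AAU Asn — synonymous.
Codon 4: GAG Glu / GAA Glu — synonymous.
Codon 5: GGG Gly / GGU Gly — synonymous.
Nonsynonymous differences: 0 → same protein.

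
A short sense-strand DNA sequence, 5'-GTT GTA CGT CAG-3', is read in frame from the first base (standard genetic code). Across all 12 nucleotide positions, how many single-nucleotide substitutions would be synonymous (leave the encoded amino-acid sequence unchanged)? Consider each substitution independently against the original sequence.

10

Codon 1 (GTT, Val): 3 synonymous substitutions.
Codon 2 (GTA, Val): 3 synonymous substitutions.
Codon 3 (CGT, Arg): 3 synonymous substitutions.
Codon 4 (CAG, Gln): 1 synonymous substitution.
Total: 3 + 3 + 3 + 1 = 10.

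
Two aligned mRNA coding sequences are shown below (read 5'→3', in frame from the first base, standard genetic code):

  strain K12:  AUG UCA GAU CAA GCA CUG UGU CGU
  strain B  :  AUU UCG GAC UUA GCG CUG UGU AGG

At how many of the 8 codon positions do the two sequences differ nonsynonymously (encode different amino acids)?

Codon 1: AUG Met / AUU Ile — nonsynonymous.
Codon 2: UCA Ser / UCG Ser — synonymous.
Codon 3: GAU Asp / GAC Asp — synonymous.
Codon 4: CAA Gln / UUA Leu — nonsynonymous.
Codon 5: GCA Ala / GCG Ala — synonymous.
Codon 6: CUG Leu / CUG Leu — identical.
Codon 7: UGU Cys / UGU Cys — identical.
Codon 8: CGU Arg / AGG Arg — synonymous.
Nonsynonymous differences: 2.

2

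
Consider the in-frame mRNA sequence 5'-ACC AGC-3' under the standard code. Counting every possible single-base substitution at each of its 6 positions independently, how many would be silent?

Codon 1 (ACC, Thr): 3 synonymous substitutions.
Codon 2 (AGC, Ser): 1 synonymous substitution.
Total: 3 + 1 = 4.

4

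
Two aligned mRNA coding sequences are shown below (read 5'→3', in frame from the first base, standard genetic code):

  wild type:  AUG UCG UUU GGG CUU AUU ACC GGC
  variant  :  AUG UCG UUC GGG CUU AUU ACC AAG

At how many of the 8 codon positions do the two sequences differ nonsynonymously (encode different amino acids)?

Codon 1: AUG Met / AUG Met — identical.
Codon 2: UCG Ser / UCG Ser — identical.
Codon 3: UUU Phe / UUC Phe — synonymous.
Codon 4: GGG Gly / GGG Gly — identical.
Codon 5: CUU Leu / CUU Leu — identical.
Codon 6: AUU Ile / AUU Ile — identical.
Codon 7: ACC Thr / ACC Thr — identical.
Codon 8: GGC Gly / AAG Lys — nonsynonymous.
Nonsynonymous differences: 1.

1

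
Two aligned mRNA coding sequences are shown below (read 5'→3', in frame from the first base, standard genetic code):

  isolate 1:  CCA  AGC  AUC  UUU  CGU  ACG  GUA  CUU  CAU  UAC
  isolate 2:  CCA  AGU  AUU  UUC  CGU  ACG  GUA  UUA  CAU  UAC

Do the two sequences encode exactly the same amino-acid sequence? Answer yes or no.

Codon 1: CCA Pro / CCA Pro — identical.
Codon 2: AGC Ser / AGU Ser — synonymous.
Codon 3: AUC Ile / AUU Ile — synonymous.
Codon 4: UUU Phe / UUC Phe — synonymous.
Codon 5: CGU Arg / CGU Arg — identical.
Codon 6: ACG Thr / ACG Thr — identical.
Codon 7: GUA Val / GUA Val — identical.
Codon 8: CUU Leu / UUA Leu — synonymous.
Codon 9: CAU His / CAU His — identical.
Codon 10: UAC Tyr / UAC Tyr — identical.
Nonsynonymous differences: 0 → same protein.

yes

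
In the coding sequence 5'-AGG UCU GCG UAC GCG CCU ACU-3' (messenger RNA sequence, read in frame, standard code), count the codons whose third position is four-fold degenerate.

Codon 1 AGG (Arg): third position 2-fold.
Codon 2 UCU (Ser): third position 4-fold.
Codon 3 GCG (Ala): third position 4-fold.
Codon 4 UAC (Tyr): third position 2-fold.
Codon 5 GCG (Ala): third position 4-fold.
Codon 6 CCU (Pro): third position 4-fold.
Codon 7 ACU (Thr): third position 4-fold.
Four-fold degenerate third positions: 5.

5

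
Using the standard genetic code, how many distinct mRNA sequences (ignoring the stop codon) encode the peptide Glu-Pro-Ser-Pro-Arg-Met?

Glu: 2 codons.
Pro: 4 codons.
Ser: 6 codons.
Pro: 4 codons.
Arg: 6 codons.
Met: 1 codon.
2 × 4 × 6 × 4 × 6 × 1 = 1152.

1152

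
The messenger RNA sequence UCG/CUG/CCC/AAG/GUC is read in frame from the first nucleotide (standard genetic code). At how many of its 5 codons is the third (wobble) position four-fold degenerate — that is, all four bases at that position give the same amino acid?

Codon 1 UCG (Ser): third position 4-fold.
Codon 2 CUG (Leu): third position 4-fold.
Codon 3 CCC (Pro): third position 4-fold.
Codon 4 AAG (Lys): third position 2-fold.
Codon 5 GUC (Val): third position 4-fold.
Four-fold degenerate third positions: 4.

4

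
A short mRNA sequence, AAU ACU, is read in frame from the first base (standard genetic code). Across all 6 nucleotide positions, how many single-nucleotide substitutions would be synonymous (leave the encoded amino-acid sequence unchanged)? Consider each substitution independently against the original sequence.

4

Codon 1 (AAU, Asn): 1 synonymous substitution.
Codon 2 (ACU, Thr): 3 synonymous substitutions.
Total: 1 + 3 = 4.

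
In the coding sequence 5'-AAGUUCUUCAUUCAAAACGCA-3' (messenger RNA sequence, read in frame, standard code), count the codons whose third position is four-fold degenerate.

1

Codon 1 AAG (Lys): third position 2-fold.
Codon 2 UUC (Phe): third position 2-fold.
Codon 3 UUC (Phe): third position 2-fold.
Codon 4 AUU (Ile): third position 3-fold.
Codon 5 CAA (Gln): third position 2-fold.
Codon 6 AAC (Asn): third position 2-fold.
Codon 7 GCA (Ala): third position 4-fold.
Four-fold degenerate third positions: 1.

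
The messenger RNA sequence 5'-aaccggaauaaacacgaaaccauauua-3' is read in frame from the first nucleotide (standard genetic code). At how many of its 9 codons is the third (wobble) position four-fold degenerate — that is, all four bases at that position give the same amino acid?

2

Codon 1 AAC (Asn): third position 2-fold.
Codon 2 CGG (Arg): third position 4-fold.
Codon 3 AAU (Asn): third position 2-fold.
Codon 4 AAA (Lys): third position 2-fold.
Codon 5 CAC (His): third position 2-fold.
Codon 6 GAA (Glu): third position 2-fold.
Codon 7 ACC (Thr): third position 4-fold.
Codon 8 AUA (Ile): third position 3-fold.
Codon 9 UUA (Leu): third position 2-fold.
Four-fold degenerate third positions: 2.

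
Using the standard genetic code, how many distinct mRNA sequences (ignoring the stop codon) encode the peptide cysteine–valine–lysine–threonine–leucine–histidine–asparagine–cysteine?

3072

Cys: 2 codons.
Val: 4 codons.
Lys: 2 codons.
Thr: 4 codons.
Leu: 6 codons.
His: 2 codons.
Asn: 2 codons.
Cys: 2 codons.
2 × 4 × 2 × 4 × 6 × 2 × 2 × 2 = 3072.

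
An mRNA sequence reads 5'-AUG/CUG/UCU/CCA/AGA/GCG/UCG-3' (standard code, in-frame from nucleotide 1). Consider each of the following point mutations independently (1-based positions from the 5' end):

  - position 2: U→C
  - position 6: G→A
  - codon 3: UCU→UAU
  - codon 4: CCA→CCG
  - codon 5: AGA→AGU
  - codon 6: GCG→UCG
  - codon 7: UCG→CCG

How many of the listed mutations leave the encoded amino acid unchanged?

Codon 1: AUG (Met) → ACG (Thr) — missense.
Codon 2: CUG (Leu) → CUA (Leu) — synonymous.
Codon 3: UCU (Ser) → UAU (Tyr) — missense.
Codon 4: CCA (Pro) → CCG (Pro) — synonymous.
Codon 5: AGA (Arg) → AGU (Ser) — missense.
Codon 6: GCG (Ala) → UCG (Ser) — missense.
Codon 7: UCG (Ser) → CCG (Pro) — missense.
Synonymous: 2 of 7.

2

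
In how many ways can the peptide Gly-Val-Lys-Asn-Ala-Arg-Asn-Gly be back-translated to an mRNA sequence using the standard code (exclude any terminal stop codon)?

Gly: 4 codons.
Val: 4 codons.
Lys: 2 codons.
Asn: 2 codons.
Ala: 4 codons.
Arg: 6 codons.
Asn: 2 codons.
Gly: 4 codons.
4 × 4 × 2 × 2 × 4 × 6 × 2 × 4 = 12288.

12288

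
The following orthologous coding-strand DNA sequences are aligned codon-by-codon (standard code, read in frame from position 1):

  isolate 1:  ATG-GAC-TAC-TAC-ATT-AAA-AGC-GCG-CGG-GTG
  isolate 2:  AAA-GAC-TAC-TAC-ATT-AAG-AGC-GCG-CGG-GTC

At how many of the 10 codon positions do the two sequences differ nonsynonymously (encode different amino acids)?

1

Codon 1: ATG Met / AAA Lys — nonsynonymous.
Codon 2: GAC Asp / GAC Asp — identical.
Codon 3: TAC Tyr / TAC Tyr — identical.
Codon 4: TAC Tyr / TAC Tyr — identical.
Codon 5: ATT Ile / ATT Ile — identical.
Codon 6: AAA Lys / AAG Lys — synonymous.
Codon 7: AGC Ser / AGC Ser — identical.
Codon 8: GCG Ala / GCG Ala — identical.
Codon 9: CGG Arg / CGG Arg — identical.
Codon 10: GTG Val / GTC Val — synonymous.
Nonsynonymous differences: 1.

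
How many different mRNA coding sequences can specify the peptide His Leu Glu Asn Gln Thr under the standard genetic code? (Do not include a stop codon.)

384

His: 2 codons.
Leu: 6 codons.
Glu: 2 codons.
Asn: 2 codons.
Gln: 2 codons.
Thr: 4 codons.
2 × 6 × 2 × 2 × 2 × 4 = 384.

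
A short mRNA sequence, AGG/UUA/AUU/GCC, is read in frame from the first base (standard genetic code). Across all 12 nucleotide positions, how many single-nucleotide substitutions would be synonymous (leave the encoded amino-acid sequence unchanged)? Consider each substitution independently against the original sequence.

Codon 1 (AGG, Arg): 2 synonymous substitutions.
Codon 2 (UUA, Leu): 2 synonymous substitutions.
Codon 3 (AUU, Ile): 2 synonymous substitutions.
Codon 4 (GCC, Ala): 3 synonymous substitutions.
Total: 2 + 2 + 2 + 3 = 9.

9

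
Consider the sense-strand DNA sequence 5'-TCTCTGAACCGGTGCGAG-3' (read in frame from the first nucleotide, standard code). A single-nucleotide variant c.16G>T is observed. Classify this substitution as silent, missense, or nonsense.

Position 16 falls in codon 6: GAG → Glu.
After the substitution the codon is TAG → Stop.
The new codon is a stop codon, so this is a nonsense mutation.

nonsense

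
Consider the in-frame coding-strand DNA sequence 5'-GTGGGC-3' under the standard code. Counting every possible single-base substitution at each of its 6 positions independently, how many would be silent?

Codon 1 (GTG, Val): 3 synonymous substitutions.
Codon 2 (GGC, Gly): 3 synonymous substitutions.
Total: 3 + 3 = 6.

6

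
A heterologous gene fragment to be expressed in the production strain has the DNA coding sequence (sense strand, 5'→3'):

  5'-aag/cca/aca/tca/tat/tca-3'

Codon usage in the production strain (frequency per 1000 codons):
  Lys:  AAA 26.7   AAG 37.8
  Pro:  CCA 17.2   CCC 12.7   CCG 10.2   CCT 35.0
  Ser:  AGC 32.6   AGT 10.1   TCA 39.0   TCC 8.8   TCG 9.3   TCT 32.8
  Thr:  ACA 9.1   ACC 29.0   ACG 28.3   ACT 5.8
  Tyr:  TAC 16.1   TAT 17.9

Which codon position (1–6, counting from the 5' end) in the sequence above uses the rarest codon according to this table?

Codon 1 AAG (Lys): 37.8 per 1000.
Codon 2 CCA (Pro): 17.2 per 1000.
Codon 3 ACA (Thr): 9.1 per 1000.
Codon 4 TCA (Ser): 39.0 per 1000.
Codon 5 TAT (Tyr): 17.9 per 1000.
Codon 6 TCA (Ser): 39.0 per 1000.
Lowest frequency is 9.1 at codon 3.

3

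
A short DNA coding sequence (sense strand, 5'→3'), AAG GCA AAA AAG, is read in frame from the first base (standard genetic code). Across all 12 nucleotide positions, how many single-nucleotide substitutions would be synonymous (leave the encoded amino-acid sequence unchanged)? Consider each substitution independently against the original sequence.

6

Codon 1 (AAG, Lys): 1 synonymous substitution.
Codon 2 (GCA, Ala): 3 synonymous substitutions.
Codon 3 (AAA, Lys): 1 synonymous substitution.
Codon 4 (AAG, Lys): 1 synonymous substitution.
Total: 1 + 3 + 1 + 1 = 6.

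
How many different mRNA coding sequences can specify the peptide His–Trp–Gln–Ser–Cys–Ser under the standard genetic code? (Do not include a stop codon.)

288

His: 2 codons.
Trp: 1 codon.
Gln: 2 codons.
Ser: 6 codons.
Cys: 2 codons.
Ser: 6 codons.
2 × 1 × 2 × 6 × 2 × 6 = 288.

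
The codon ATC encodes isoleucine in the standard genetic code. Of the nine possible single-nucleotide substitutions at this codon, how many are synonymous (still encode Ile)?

Position 1: none → 0 synonymous.
Position 2: none → 0 synonymous.
Position 3: ATT, ATA → 2 synonymous.
Total: 0 + 0 + 2 = 2.

2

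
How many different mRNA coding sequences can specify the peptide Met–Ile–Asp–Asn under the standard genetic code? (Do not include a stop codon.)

12

Met: 1 codon.
Ile: 3 codons.
Asp: 2 codons.
Asn: 2 codons.
1 × 3 × 2 × 2 = 12.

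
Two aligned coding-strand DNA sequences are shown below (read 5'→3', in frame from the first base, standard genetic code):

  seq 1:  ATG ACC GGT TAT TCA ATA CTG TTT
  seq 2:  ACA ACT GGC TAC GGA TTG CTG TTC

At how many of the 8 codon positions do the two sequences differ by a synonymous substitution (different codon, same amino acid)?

4

Codon 1: ATG Met / ACA Thr — nonsynonymous.
Codon 2: ACC Thr / ACT Thr — synonymous.
Codon 3: GGT Gly / GGC Gly — synonymous.
Codon 4: TAT Tyr / TAC Tyr — synonymous.
Codon 5: TCA Ser / GGA Gly — nonsynonymous.
Codon 6: ATA Ile / TTG Leu — nonsynonymous.
Codon 7: CTG Leu / CTG Leu — identical.
Codon 8: TTT Phe / TTC Phe — synonymous.
Synonymous differences: 4.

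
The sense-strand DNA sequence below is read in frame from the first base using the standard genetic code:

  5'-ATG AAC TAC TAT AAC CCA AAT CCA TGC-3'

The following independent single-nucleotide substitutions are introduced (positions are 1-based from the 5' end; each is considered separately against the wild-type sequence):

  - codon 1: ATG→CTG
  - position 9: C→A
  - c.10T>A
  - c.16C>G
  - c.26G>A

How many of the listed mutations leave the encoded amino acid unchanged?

0

Codon 1: ATG (Met) → CTG (Leu) — missense.
Codon 3: TAC (Tyr) → TAA (Stop) — nonsense.
Codon 4: TAT (Tyr) → AAT (Asn) — missense.
Codon 6: CCA (Pro) → GCA (Ala) — missense.
Codon 9: TGC (Cys) → TAC (Tyr) — missense.
Synonymous: 0 of 5.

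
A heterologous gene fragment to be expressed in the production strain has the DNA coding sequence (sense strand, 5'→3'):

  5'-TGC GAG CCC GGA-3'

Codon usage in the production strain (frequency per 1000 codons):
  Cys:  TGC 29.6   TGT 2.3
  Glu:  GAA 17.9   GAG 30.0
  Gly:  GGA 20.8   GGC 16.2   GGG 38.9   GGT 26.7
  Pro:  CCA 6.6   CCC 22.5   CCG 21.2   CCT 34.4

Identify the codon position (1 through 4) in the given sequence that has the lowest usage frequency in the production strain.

4

Codon 1 TGC (Cys): 29.6 per 1000.
Codon 2 GAG (Glu): 30.0 per 1000.
Codon 3 CCC (Pro): 22.5 per 1000.
Codon 4 GGA (Gly): 20.8 per 1000.
Lowest frequency is 20.8 at codon 4.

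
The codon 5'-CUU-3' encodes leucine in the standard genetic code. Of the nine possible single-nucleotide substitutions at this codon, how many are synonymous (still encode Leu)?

Position 1: none → 0 synonymous.
Position 2: none → 0 synonymous.
Position 3: CUC, CUA, CUG → 3 synonymous.
Total: 0 + 0 + 3 = 3.

3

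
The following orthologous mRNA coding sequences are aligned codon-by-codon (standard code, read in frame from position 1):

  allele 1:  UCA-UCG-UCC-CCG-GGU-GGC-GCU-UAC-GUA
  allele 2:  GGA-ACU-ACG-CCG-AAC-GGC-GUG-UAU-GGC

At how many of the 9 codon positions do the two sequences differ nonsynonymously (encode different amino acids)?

Codon 1: UCA Ser / GGA Gly — nonsynonymous.
Codon 2: UCG Ser / ACU Thr — nonsynonymous.
Codon 3: UCC Ser / ACG Thr — nonsynonymous.
Codon 4: CCG Pro / CCG Pro — identical.
Codon 5: GGU Gly / AAC Asn — nonsynonymous.
Codon 6: GGC Gly / GGC Gly — identical.
Codon 7: GCU Ala / GUG Val — nonsynonymous.
Codon 8: UAC Tyr / UAU Tyr — synonymous.
Codon 9: GUA Val / GGC Gly — nonsynonymous.
Nonsynonymous differences: 6.

6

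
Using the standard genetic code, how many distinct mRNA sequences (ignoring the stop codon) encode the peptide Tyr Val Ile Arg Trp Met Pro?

Tyr: 2 codons.
Val: 4 codons.
Ile: 3 codons.
Arg: 6 codons.
Trp: 1 codon.
Met: 1 codon.
Pro: 4 codons.
2 × 4 × 3 × 6 × 1 × 1 × 4 = 576.

576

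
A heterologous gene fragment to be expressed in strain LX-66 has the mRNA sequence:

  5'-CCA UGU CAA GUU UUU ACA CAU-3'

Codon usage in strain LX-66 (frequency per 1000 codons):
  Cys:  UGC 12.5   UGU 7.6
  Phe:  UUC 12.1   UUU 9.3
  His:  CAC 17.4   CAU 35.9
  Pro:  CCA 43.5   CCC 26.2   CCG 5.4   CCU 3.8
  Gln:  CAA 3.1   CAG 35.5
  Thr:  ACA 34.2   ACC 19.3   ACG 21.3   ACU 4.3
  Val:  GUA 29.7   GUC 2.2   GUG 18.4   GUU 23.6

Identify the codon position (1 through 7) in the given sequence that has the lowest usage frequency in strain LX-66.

3

Codon 1 CCA (Pro): 43.5 per 1000.
Codon 2 UGU (Cys): 7.6 per 1000.
Codon 3 CAA (Gln): 3.1 per 1000.
Codon 4 GUU (Val): 23.6 per 1000.
Codon 5 UUU (Phe): 9.3 per 1000.
Codon 6 ACA (Thr): 34.2 per 1000.
Codon 7 CAU (His): 35.9 per 1000.
Lowest frequency is 3.1 at codon 3.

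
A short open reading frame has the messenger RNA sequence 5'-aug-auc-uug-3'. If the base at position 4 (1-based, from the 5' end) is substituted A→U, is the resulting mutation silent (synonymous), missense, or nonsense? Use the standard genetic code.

missense

Position 4 falls in codon 2: AUC → Ile.
After the substitution the codon is UUC → Phe.
Ile ≠ Phe, so this is a missense mutation.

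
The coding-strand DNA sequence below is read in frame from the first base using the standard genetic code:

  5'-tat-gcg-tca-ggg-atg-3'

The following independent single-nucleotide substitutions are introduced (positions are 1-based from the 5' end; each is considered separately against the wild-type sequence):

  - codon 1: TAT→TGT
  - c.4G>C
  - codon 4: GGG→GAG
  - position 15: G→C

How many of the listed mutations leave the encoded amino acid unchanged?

Codon 1: TAT (Tyr) → TGT (Cys) — missense.
Codon 2: GCG (Ala) → CCG (Pro) — missense.
Codon 4: GGG (Gly) → GAG (Glu) — missense.
Codon 5: ATG (Met) → ATC (Ile) — missense.
Synonymous: 0 of 4.

0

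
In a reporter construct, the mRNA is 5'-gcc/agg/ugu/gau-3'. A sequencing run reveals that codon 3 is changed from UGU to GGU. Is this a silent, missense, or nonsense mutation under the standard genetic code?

Position 7 falls in codon 3: UGU → Cys.
After the substitution the codon is GGU → Gly.
Cys ≠ Gly, so this is a missense mutation.

missense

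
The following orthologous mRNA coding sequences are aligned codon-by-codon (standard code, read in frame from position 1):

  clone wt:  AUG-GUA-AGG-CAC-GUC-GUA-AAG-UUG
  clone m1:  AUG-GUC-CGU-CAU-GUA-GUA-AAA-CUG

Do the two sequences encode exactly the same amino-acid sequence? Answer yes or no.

Codon 1: AUG Met / AUG Met — identical.
Codon 2: GUA Val / GUC Val — synonymous.
Codon 3: AGG Arg / CGU Arg — synonymous.
Codon 4: CAC His / CAU His — synonymous.
Codon 5: GUC Val / GUA Val — synonymous.
Codon 6: GUA Val / GUA Val — identical.
Codon 7: AAG Lys / AAA Lys — synonymous.
Codon 8: UUG Leu / CUG Leu — synonymous.
Nonsynonymous differences: 0 → same protein.

yes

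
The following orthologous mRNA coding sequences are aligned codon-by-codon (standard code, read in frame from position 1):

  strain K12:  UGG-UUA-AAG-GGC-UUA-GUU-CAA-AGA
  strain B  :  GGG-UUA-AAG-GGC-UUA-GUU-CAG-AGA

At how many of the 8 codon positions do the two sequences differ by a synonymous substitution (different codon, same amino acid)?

1

Codon 1: UGG Trp / GGG Gly — nonsynonymous.
Codon 2: UUA Leu / UUA Leu — identical.
Codon 3: AAG Lys / AAG Lys — identical.
Codon 4: GGC Gly / GGC Gly — identical.
Codon 5: UUA Leu / UUA Leu — identical.
Codon 6: GUU Val / GUU Val — identical.
Codon 7: CAA Gln / CAG Gln — synonymous.
Codon 8: AGA Arg / AGA Arg — identical.
Synonymous differences: 1.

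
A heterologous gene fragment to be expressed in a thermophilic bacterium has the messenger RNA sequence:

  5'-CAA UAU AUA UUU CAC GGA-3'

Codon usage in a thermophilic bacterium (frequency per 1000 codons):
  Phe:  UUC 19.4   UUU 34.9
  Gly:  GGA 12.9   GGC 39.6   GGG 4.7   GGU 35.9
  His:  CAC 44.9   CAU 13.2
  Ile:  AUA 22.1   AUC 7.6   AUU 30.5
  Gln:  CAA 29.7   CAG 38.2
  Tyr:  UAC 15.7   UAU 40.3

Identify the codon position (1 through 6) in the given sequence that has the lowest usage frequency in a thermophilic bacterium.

Codon 1 CAA (Gln): 29.7 per 1000.
Codon 2 UAU (Tyr): 40.3 per 1000.
Codon 3 AUA (Ile): 22.1 per 1000.
Codon 4 UUU (Phe): 34.9 per 1000.
Codon 5 CAC (His): 44.9 per 1000.
Codon 6 GGA (Gly): 12.9 per 1000.
Lowest frequency is 12.9 at codon 6.

6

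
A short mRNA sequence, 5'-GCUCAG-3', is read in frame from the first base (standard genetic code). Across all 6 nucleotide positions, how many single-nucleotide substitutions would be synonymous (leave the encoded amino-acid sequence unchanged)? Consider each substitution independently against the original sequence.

4

Codon 1 (GCU, Ala): 3 synonymous substitutions.
Codon 2 (CAG, Gln): 1 synonymous substitution.
Total: 3 + 1 = 4.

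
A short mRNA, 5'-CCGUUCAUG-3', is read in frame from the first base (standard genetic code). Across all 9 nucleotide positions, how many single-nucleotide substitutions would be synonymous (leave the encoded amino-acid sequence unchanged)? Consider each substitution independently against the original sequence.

Codon 1 (CCG, Pro): 3 synonymous substitutions.
Codon 2 (UUC, Phe): 1 synonymous substitution.
Codon 3 (AUG, Met): 0 synonymous substitutions.
Total: 3 + 1 + 0 = 4.

4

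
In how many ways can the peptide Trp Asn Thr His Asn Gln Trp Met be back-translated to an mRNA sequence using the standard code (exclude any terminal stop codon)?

Trp: 1 codon.
Asn: 2 codons.
Thr: 4 codons.
His: 2 codons.
Asn: 2 codons.
Gln: 2 codons.
Trp: 1 codon.
Met: 1 codon.
1 × 2 × 4 × 2 × 2 × 2 × 1 × 1 = 64.

64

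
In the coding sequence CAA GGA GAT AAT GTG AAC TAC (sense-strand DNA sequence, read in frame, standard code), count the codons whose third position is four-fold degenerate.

2

Codon 1 CAA (Gln): third position 2-fold.
Codon 2 GGA (Gly): third position 4-fold.
Codon 3 GAT (Asp): third position 2-fold.
Codon 4 AAT (Asn): third position 2-fold.
Codon 5 GTG (Val): third position 4-fold.
Codon 6 AAC (Asn): third position 2-fold.
Codon 7 TAC (Tyr): third position 2-fold.
Four-fold degenerate third positions: 2.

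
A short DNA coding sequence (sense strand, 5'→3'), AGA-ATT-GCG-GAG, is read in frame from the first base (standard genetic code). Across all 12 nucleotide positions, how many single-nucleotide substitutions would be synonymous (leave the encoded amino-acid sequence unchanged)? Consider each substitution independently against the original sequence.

8

Codon 1 (AGA, Arg): 2 synonymous substitutions.
Codon 2 (ATT, Ile): 2 synonymous substitutions.
Codon 3 (GCG, Ala): 3 synonymous substitutions.
Codon 4 (GAG, Glu): 1 synonymous substitution.
Total: 2 + 2 + 3 + 1 = 8.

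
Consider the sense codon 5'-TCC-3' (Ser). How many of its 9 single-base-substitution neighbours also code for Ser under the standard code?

Position 1: none → 0 synonymous.
Position 2: none → 0 synonymous.
Position 3: TCT, TCA, TCG → 3 synonymous.
Total: 0 + 0 + 3 = 3.

3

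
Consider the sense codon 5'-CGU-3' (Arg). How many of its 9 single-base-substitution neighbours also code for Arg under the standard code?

3

Position 1: none → 0 synonymous.
Position 2: none → 0 synonymous.
Position 3: CGC, CGA, CGG → 3 synonymous.
Total: 0 + 0 + 3 = 3.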